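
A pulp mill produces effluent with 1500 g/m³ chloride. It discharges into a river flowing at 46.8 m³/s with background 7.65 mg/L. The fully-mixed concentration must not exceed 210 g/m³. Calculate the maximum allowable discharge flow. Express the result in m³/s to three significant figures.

7.34 m³/s

Mass balance at complete mixing: C_std·(Q_w + Q_r) = Q_w·C_e + Q_r·C_b.
Rearranging, Q_w = Q_r·(C_std − C_b)/(C_e − C_std) = 46.8·(210 − 7.65) / (1500 − 210) = 7.341 m³/s.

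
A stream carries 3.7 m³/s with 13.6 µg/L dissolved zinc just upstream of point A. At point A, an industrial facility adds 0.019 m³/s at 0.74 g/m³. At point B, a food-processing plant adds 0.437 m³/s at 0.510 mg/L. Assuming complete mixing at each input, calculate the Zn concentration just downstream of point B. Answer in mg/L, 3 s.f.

0.0691 mg/L

13.6 µg/L = 0.0136 mg/L.
After input A: C = (3.7·0.0136 + 0.019·0.74) / 3.719 = 0.01731 mg/L.
After input B: C = (3.719·0.01731 + 0.437·0.51) / 4.156 = 0.06912 mg/L.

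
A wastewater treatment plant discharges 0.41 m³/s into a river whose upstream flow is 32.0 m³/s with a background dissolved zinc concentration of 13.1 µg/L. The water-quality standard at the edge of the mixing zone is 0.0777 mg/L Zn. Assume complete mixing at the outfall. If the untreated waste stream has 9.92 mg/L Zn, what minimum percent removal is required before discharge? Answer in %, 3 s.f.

48.4 %

13.1 µg/L = 0.0131 mg/L.
Mass balance: 0.0777·32.41 = 0.41·Cₑ + 32·0.0131.
Cₑ = (2.518 − 0.4192) / 0.41 = 5.12 mg/L.
Required removal = 1 − 5.12/9.92 = 48.39 %.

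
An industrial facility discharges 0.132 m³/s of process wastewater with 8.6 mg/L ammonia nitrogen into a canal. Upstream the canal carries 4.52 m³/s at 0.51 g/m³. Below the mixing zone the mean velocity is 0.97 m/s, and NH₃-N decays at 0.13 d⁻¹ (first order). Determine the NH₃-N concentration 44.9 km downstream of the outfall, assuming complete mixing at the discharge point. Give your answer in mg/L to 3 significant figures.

After complete mixing, C₀ = (0.132·8.6 + 4.52·0.51) / 4.652 = 0.7396 mg/L.
Travel time t = 4.49e+04 m / 0.97 m/s = 4.629e+04 s = 0.5357 d.
C = 0.7396·exp(−0.13·0.5357) = 0.7396·0.9327 = 0.6898 mg/L.

0.690 mg/L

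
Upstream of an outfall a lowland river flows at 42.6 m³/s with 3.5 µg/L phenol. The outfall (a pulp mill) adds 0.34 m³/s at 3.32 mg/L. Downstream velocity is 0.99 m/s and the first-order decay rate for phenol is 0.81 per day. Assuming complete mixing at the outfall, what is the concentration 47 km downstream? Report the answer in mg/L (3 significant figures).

0.0191 mg/L

3.5 µg/L = 0.0035 mg/L.
After complete mixing, C₀ = (0.34·3.32 + 42.6·0.0035) / 42.94 = 0.02976 mg/L.
Travel time t = 4.7e+04 m / 0.99 m/s = 4.747e+04 s = 0.5495 d.
C = 0.02976·exp(−0.81·0.5495) = 0.02976·0.6408 = 0.01907 mg/L.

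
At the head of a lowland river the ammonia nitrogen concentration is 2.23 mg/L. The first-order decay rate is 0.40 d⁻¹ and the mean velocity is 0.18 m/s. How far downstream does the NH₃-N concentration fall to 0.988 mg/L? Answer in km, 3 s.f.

31.7 km

From C = C₀·e^(−kt), t = ln(C₀/C)/k = ln(2.23/0.988)/0.40 = 0.8141/0.40 = 2.035 d.
Distance = v·t = 0.18 m/s × 1.758e+05 s = 3.165e+04 m = 31.65 km.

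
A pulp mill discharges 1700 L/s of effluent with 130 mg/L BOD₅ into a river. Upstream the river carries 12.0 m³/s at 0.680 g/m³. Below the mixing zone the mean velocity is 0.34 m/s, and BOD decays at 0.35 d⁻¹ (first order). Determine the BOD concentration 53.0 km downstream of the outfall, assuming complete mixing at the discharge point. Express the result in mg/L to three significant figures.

8.90 mg/L

1700 L/s = 1.7 m³/s.
After complete mixing, C₀ = (1.7·130 + 12·0.68) / 13.7 = 16.73 mg/L.
Travel time t = 5.3e+04 m / 0.34 m/s = 1.559e+05 s = 1.804 d.
C = 16.73·exp(−0.35·1.804) = 16.73·0.5318 = 8.896 mg/L.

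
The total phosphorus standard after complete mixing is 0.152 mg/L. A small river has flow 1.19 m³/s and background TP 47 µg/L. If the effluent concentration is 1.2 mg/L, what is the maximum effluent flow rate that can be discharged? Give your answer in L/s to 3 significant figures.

47 µg/L = 0.047 mg/L.
Mass balance at complete mixing: C_std·(Q_w + Q_r) = Q_w·C_e + Q_r·C_b.
Rearranging, Q_w = Q_r·(C_std − C_b)/(C_e − C_std) = 1.19·(0.152 − 0.047) / (1.2 − 0.152) = 0.1192 m³/s.
= 119.2 L/s.

119 L/s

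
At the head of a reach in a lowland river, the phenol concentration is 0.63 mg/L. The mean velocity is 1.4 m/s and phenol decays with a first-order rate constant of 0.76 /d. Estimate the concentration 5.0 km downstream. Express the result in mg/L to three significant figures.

0.611 mg/L

Travel time t = 5.0 km / 1.4 m/s = 5000/1.4 = 3571 s = 0.04134 d.
First-order decay: C = 0.63·exp(−0.76·0.04134) = 0.63·0.9691 = 0.6105 mg/L.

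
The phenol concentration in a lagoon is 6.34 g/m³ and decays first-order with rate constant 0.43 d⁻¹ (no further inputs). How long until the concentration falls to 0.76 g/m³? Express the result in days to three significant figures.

t = ln(C₀/C)/k = ln(6.34/0.76)/0.43 = 2.121/0.43 = 4.933 d.

4.93 d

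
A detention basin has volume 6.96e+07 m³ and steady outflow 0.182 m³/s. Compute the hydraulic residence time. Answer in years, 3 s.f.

Q = 0.182 m³/s × 3.156e+07 s/yr = 5.743e+06 m³/yr.
Hydraulic residence time τ = V/Q = 6.96e+07/5.743e+06 = 12.12 yr.

12.1 yr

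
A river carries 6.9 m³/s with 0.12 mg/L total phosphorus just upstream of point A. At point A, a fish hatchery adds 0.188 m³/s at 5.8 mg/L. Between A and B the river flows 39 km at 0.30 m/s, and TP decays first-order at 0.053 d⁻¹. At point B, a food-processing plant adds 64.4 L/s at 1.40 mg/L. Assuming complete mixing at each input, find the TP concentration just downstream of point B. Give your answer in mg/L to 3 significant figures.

0.260 mg/L

After input A: C = (6.9·0.12 + 0.188·5.8) / 7.088 = 0.2707 mg/L.
Over the 39 km reach to input B (t = 1.3e+05 s = 1.505 d), decay gives C = 0.2707·exp(−0.053·1.505) = 0.2499 mg/L.
64.4 L/s = 0.0644 m³/s.
After input B: C = (7.088·0.2499 + 0.0644·1.4) / 7.152 = 0.2603 mg/L.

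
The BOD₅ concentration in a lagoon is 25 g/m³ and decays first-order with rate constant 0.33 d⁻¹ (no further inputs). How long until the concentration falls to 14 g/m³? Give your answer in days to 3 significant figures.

1.76 d

t = ln(C₀/C)/k = ln(25/14)/0.33 = 0.5798/0.33 = 1.757 d.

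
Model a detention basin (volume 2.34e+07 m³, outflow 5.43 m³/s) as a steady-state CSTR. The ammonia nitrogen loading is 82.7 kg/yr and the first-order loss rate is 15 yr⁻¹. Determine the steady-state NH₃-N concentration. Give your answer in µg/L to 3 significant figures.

Outflow Q = 5.43 m³/s × 3.156e+07 s/yr = 1.714e+08 m³/yr.
Steady-state CSTR mass balance: W = Q·C + k·V·C, so C = W/(Q + kV).
Q + kV = 1.714e+08 + 15·2.34e+07 = 5.224e+08 m³/yr.
C = 82.7/5.224e+08 = 1.583e-07 kg/m³ = 0.0001583 mg/L = 0.1583 µg/L.

0.158 µg/L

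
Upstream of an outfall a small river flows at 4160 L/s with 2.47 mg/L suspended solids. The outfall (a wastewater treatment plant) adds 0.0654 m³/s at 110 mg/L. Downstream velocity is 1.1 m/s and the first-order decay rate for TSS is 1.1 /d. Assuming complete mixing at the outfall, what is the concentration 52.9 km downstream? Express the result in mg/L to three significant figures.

2.24 mg/L

4160 L/s = 4.16 m³/s.
After complete mixing, C₀ = (0.0654·110 + 4.16·2.47) / 4.225 = 4.134 mg/L.
Travel time t = 5.29e+04 m / 1.1 m/s = 4.809e+04 s = 0.5566 d.
C = 4.134·exp(−1.1·0.5566) = 4.134·0.5421 = 2.241 mg/L.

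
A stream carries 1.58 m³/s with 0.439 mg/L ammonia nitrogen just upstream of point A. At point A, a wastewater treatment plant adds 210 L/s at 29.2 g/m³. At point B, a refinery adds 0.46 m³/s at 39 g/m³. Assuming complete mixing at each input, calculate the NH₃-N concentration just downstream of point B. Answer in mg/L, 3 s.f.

11.0 mg/L

210 L/s = 0.21 m³/s.
After input A: C = (1.58·0.439 + 0.21·29.2) / 1.79 = 3.813 mg/L.
After input B: C = (1.79·3.813 + 0.46·39) / 2.25 = 11.01 mg/L.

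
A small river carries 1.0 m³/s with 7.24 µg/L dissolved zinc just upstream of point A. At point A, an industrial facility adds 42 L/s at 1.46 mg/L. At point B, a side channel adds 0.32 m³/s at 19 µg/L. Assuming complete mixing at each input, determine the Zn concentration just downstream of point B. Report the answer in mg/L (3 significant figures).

0.0548 mg/L

7.24 µg/L = 0.00724 mg/L.
42 L/s = 0.042 m³/s.
After input A: C = (1·0.00724 + 0.042·1.46) / 1.042 = 0.0658 mg/L.
19 µg/L = 0.019 mg/L.
After input B: C = (1.042·0.0658 + 0.32·0.019) / 1.362 = 0.0548 mg/L.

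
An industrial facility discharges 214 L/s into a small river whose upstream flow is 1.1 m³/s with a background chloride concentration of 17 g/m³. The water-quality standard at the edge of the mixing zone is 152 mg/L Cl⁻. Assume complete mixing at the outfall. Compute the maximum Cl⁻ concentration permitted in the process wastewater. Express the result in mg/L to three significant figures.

214 L/s = 0.214 m³/s.
Mass balance: 152·1.314 = 0.214·Cₑ + 1.1·17.
Cₑ = (199.7 − 18.7) / 0.214 = 845.9 mg/L.

846 mg/L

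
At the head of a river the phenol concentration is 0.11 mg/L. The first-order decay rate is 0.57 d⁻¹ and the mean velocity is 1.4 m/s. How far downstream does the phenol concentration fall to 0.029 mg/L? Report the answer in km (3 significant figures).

283 km

From C = C₀·e^(−kt), t = ln(C₀/C)/k = ln(0.11/0.029)/0.57 = 1.333/0.57 = 2.339 d.
Distance = v·t = 1.4 m/s × 2.021e+05 s = 2.829e+05 m = 282.9 km.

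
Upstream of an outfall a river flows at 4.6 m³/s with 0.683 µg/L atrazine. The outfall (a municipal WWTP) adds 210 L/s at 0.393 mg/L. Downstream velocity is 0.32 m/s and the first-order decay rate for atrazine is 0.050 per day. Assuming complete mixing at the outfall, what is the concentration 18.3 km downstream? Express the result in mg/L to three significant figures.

210 L/s = 0.21 m³/s.
0.683 µg/L = 0.000683 mg/L.
After complete mixing, C₀ = (0.21·0.393 + 4.6·0.000683) / 4.81 = 0.01781 mg/L.
Travel time t = 1.83e+04 m / 0.32 m/s = 5.719e+04 s = 0.6619 d.
C = 0.01781·exp(−0.050·0.6619) = 0.01781·0.9674 = 0.01723 mg/L.

0.0172 mg/L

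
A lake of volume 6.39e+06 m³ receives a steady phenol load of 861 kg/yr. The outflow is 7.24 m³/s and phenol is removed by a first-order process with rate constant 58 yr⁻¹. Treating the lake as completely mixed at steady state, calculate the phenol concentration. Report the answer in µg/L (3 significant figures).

1.44 µg/L

Outflow Q = 7.24 m³/s × 3.156e+07 s/yr = 2.285e+08 m³/yr.
Steady-state CSTR mass balance: W = Q·C + k·V·C, so C = W/(Q + kV).
Q + kV = 2.285e+08 + 58·6.39e+06 = 5.991e+08 m³/yr.
C = 861/5.991e+08 = 1.437e-06 kg/m³ = 0.001437 mg/L = 1.437 µg/L.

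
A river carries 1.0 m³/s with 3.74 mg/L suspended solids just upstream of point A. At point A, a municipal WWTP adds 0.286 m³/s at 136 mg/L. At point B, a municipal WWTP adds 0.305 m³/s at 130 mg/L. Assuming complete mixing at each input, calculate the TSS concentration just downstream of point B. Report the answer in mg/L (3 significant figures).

After input A: C = (1·3.74 + 0.286·136) / 1.286 = 33.15 mg/L.
After input B: C = (1.286·33.15 + 0.305·130) / 1.591 = 51.72 mg/L.

51.7 mg/L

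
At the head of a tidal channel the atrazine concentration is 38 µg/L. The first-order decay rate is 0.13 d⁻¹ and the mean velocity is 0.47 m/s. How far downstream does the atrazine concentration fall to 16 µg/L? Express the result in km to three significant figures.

270 km

From C = C₀·e^(−kt), t = ln(C₀/C)/k = ln(38/16)/0.13 = 0.865/0.13 = 6.654 d.
Distance = v·t = 0.47 m/s × 5.749e+05 s = 2.702e+05 m = 270.2 km.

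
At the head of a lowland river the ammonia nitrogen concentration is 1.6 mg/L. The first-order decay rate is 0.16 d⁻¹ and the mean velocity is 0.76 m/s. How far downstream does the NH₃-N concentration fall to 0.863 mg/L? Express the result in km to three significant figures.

253 km

From C = C₀·e^(−kt), t = ln(C₀/C)/k = ln(1.6/0.863)/0.16 = 0.6173/0.16 = 3.858 d.
Distance = v·t = 0.76 m/s × 3.334e+05 s = 2.534e+05 m = 253.4 km.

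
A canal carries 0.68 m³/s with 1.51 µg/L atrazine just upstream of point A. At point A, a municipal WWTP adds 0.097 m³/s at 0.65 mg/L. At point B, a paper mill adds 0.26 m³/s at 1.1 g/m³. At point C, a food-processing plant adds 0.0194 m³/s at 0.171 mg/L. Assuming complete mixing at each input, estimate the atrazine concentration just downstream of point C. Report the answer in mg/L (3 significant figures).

0.335 mg/L

1.51 µg/L = 0.00151 mg/L.
After input A: C = (0.68·0.00151 + 0.097·0.65) / 0.777 = 0.08247 mg/L.
After input B: C = (0.777·0.08247 + 0.26·1.1) / 1.037 = 0.3376 mg/L.
After input C: C = (1.037·0.3376 + 0.0194·0.171) / 1.056 = 0.3345 mg/L.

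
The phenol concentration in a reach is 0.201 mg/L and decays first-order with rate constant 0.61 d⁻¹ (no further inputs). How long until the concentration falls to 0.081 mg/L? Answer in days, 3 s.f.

1.49 d

t = ln(C₀/C)/k = ln(0.201/0.081)/0.61 = 0.9089/0.61 = 1.49 d.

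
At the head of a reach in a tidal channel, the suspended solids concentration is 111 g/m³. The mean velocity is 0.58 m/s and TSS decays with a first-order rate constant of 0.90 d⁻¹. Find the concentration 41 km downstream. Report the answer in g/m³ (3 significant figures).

53.2 g/m³

Travel time t = 41 km / 0.58 m/s = 4.1e+04/0.58 = 7.069e+04 s = 0.8182 d.
First-order decay: C = 111·exp(−0.90·0.8182) = 111·0.4789 = 53.15 g/m³.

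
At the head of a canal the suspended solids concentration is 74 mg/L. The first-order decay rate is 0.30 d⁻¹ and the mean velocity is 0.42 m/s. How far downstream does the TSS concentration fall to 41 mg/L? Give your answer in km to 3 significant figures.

From C = C₀·e^(−kt), t = ln(C₀/C)/k = ln(74/41)/0.30 = 0.5905/0.30 = 1.968 d.
Distance = v·t = 0.42 m/s × 1.701e+05 s = 7.143e+04 m = 71.43 km.

71.4 km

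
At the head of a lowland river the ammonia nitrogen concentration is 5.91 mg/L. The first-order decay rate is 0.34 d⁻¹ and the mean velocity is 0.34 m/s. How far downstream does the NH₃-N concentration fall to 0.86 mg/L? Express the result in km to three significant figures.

167 km

From C = C₀·e^(−kt), t = ln(C₀/C)/k = ln(5.91/0.86)/0.34 = 1.927/0.34 = 5.669 d.
Distance = v·t = 0.34 m/s × 4.898e+05 s = 1.665e+05 m = 166.5 km.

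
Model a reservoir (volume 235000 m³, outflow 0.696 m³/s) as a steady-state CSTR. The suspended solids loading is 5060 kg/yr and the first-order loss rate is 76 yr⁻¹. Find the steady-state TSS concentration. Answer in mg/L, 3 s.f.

0.127 mg/L

Outflow Q = 0.696 m³/s × 3.156e+07 s/yr = 2.196e+07 m³/yr.
Steady-state CSTR mass balance: W = Q·C + k·V·C, so C = W/(Q + kV).
Q + kV = 2.196e+07 + 76·235000 = 3.982e+07 m³/yr.
C = 5060/3.982e+07 = 0.0001271 kg/m³ = 0.1271 mg/L.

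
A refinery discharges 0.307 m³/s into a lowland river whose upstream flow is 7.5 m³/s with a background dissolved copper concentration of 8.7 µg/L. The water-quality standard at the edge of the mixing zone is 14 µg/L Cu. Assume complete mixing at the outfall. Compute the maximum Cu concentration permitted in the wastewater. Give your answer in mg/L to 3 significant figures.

0.143 mg/L

8.7 µg/L = 0.0087 mg/L.
14 µg/L = 0.014 mg/L.
Mass balance: 0.014·7.807 = 0.307·Cₑ + 7.5·0.0087.
Cₑ = (0.1093 − 0.06525) / 0.307 = 0.1435 mg/L.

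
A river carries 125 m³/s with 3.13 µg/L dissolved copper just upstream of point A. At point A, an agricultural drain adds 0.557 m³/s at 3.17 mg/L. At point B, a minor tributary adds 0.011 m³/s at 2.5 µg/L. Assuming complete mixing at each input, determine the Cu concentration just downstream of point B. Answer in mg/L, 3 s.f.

0.0172 mg/L

3.13 µg/L = 0.00313 mg/L.
After input A: C = (125·0.00313 + 0.557·3.17) / 125.6 = 0.01718 mg/L.
2.5 µg/L = 0.0025 mg/L.
After input B: C = (125.6·0.01718 + 0.011·0.0025) / 125.6 = 0.01718 mg/L.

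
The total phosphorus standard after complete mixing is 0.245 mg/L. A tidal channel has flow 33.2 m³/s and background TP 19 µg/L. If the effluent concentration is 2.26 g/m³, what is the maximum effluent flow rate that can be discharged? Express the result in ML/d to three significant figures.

322 ML/d

19 µg/L = 0.019 mg/L.
Mass balance at complete mixing: C_std·(Q_w + Q_r) = Q_w·C_e + Q_r·C_b.
Rearranging, Q_w = Q_r·(C_std − C_b)/(C_e − C_std) = 33.2·(0.245 − 0.019) / (2.26 − 0.245) = 3.724 m³/s.
= 321.7 ML/d.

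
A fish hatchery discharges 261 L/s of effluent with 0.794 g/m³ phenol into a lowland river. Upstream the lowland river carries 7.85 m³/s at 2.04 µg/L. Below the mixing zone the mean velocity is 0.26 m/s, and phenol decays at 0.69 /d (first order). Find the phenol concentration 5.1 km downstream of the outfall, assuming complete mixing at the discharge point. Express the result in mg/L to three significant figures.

0.0235 mg/L

261 L/s = 0.261 m³/s.
2.04 µg/L = 0.00204 mg/L.
After complete mixing, C₀ = (0.261·0.794 + 7.85·0.00204) / 8.111 = 0.02752 mg/L.
Travel time t = 5100 m / 0.26 m/s = 1.962e+04 s = 0.227 d.
C = 0.02752·exp(−0.69·0.227) = 0.02752·0.855 = 0.02353 mg/L.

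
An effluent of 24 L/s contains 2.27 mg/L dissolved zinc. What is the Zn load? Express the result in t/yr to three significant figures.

1.72 t/yr

24 L/s = 0.024 m³/s.
Mass flux = Q·C = 0.024 m³/s × 2.27 g/m³ = 0.05448 g/s.
= 0.05448 g/s × 31.56 = 1.719 t/yr.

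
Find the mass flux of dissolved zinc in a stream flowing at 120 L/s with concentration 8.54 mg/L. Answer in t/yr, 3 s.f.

120 L/s = 0.12 m³/s.
Mass flux = Q·C = 0.12 m³/s × 8.54 g/m³ = 1.025 g/s.
= 1.025 g/s × 31.56 = 32.34 t/yr.

32.3 t/yr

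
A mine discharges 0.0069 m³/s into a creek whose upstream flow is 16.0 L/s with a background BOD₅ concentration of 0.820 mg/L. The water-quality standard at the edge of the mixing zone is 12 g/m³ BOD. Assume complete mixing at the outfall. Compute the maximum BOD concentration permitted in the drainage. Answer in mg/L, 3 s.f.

37.9 mg/L

16.0 L/s = 0.016 m³/s.
Mass balance: 12·0.0229 = 0.0069·Cₑ + 0.016·0.82.
Cₑ = (0.2748 − 0.01312) / 0.0069 = 37.92 mg/L.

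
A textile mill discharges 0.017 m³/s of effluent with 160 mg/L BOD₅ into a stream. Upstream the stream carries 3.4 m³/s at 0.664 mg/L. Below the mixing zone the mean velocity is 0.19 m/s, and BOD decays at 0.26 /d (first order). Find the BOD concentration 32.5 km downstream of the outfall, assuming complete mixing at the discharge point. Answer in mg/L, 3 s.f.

0.871 mg/L

After complete mixing, C₀ = (0.017·160 + 3.4·0.664) / 3.417 = 1.457 mg/L.
Travel time t = 3.25e+04 m / 0.19 m/s = 1.711e+05 s = 1.98 d.
C = 1.457·exp(−0.26·1.98) = 1.457·0.5977 = 0.8706 mg/L.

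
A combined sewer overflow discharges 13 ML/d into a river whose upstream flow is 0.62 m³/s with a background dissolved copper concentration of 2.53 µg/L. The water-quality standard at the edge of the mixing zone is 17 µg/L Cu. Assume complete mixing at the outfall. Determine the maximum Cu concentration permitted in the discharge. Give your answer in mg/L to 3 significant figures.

0.0766 mg/L

13 ML/d = 0.1505 m³/s.
2.53 µg/L = 0.00253 mg/L.
17 µg/L = 0.017 mg/L.
Mass balance: 0.017·0.7705 = 0.1505·Cₑ + 0.62·0.00253.
Cₑ = (0.0131 − 0.001569) / 0.1505 = 0.07663 mg/L.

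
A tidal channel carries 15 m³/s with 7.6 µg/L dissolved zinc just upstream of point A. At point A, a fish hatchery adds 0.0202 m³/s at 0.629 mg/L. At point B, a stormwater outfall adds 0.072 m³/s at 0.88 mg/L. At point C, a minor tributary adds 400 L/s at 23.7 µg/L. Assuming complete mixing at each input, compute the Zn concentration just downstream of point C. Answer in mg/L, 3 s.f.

0.0129 mg/L

7.6 µg/L = 0.0076 mg/L.
After input A: C = (15·0.0076 + 0.0202·0.629) / 15.02 = 0.008436 mg/L.
After input B: C = (15.02·0.008436 + 0.072·0.88) / 15.09 = 0.01259 mg/L.
400 L/s = 0.4 m³/s.
23.7 µg/L = 0.0237 mg/L.
After input C: C = (15.09·0.01259 + 0.4·0.0237) / 15.49 = 0.01288 mg/L.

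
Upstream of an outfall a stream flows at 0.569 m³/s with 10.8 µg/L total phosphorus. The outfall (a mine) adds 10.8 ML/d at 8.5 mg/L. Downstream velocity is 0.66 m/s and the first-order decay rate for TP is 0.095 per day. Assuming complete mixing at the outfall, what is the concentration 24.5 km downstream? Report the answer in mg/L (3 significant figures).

10.8 ML/d = 0.125 m³/s.
10.8 µg/L = 0.0108 mg/L.
After complete mixing, C₀ = (0.125·8.5 + 0.569·0.0108) / 0.694 = 1.54 mg/L.
Travel time t = 2.45e+04 m / 0.66 m/s = 3.712e+04 s = 0.4296 d.
C = 1.54·exp(−0.095·0.4296) = 1.54·0.96 = 1.478 mg/L.

1.48 mg/L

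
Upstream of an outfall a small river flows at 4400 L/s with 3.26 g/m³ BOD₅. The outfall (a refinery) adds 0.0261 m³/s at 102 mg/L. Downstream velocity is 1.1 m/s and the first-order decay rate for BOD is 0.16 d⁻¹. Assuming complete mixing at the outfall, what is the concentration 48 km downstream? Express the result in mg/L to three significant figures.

3.54 mg/L

4400 L/s = 4.4 m³/s.
After complete mixing, C₀ = (0.0261·102 + 4.4·3.26) / 4.426 = 3.842 mg/L.
Travel time t = 4.8e+04 m / 1.1 m/s = 4.364e+04 s = 0.5051 d.
C = 3.842·exp(−0.16·0.5051) = 3.842·0.9224 = 3.544 mg/L.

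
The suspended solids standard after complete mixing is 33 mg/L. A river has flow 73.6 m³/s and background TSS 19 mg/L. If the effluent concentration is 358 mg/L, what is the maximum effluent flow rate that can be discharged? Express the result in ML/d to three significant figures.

Mass balance at complete mixing: C_std·(Q_w + Q_r) = Q_w·C_e + Q_r·C_b.
Rearranging, Q_w = Q_r·(C_std − C_b)/(C_e − C_std) = 73.6·(33 − 19) / (358 − 33) = 3.17 m³/s.
= 273.9 ML/d.

274 ML/d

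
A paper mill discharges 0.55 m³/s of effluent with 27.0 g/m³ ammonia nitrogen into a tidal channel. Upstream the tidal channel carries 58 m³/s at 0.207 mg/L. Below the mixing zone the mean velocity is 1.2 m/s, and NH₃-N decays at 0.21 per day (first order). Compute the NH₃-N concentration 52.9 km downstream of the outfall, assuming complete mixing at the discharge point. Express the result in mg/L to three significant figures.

0.412 mg/L

After complete mixing, C₀ = (0.55·27 + 58·0.207) / 58.55 = 0.4587 mg/L.
Travel time t = 5.29e+04 m / 1.2 m/s = 4.408e+04 s = 0.5102 d.
C = 0.4587·exp(−0.21·0.5102) = 0.4587·0.8984 = 0.4121 mg/L.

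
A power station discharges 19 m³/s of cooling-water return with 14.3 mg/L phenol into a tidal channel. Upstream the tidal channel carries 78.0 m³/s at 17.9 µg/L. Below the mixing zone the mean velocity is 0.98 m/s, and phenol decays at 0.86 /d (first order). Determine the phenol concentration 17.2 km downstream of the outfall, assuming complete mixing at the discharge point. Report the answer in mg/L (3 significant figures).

2.36 mg/L

17.9 µg/L = 0.0179 mg/L.
After complete mixing, C₀ = (19·14.3 + 78·0.0179) / 97 = 2.815 mg/L.
Travel time t = 1.72e+04 m / 0.98 m/s = 1.755e+04 s = 0.2031 d.
C = 2.815·exp(−0.86·0.2031) = 2.815·0.8397 = 2.364 mg/L.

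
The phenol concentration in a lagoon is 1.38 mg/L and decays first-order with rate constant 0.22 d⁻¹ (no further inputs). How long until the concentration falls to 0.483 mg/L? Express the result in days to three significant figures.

4.77 d

t = ln(C₀/C)/k = ln(1.38/0.483)/0.22 = 1.05/0.22 = 4.772 d.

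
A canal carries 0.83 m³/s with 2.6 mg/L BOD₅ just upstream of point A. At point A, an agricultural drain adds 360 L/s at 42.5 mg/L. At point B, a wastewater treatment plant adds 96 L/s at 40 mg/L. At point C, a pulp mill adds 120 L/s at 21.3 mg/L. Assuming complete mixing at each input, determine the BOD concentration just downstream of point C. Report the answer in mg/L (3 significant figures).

360 L/s = 0.36 m³/s.
After input A: C = (0.83·2.6 + 0.36·42.5) / 1.19 = 14.67 mg/L.
96 L/s = 0.096 m³/s.
After input B: C = (1.19·14.67 + 0.096·40) / 1.286 = 16.56 mg/L.
120 L/s = 0.12 m³/s.
After input C: C = (1.286·16.56 + 0.12·21.3) / 1.406 = 16.97 mg/L.

17.0 mg/L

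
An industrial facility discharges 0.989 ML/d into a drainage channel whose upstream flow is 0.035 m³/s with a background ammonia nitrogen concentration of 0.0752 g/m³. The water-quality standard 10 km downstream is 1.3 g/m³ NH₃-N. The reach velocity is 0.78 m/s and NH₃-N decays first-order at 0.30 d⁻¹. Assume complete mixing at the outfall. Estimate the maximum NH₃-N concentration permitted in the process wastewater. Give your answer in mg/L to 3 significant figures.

5.29 mg/L

0.989 ML/d = 0.01145 m³/s.
Travel time to the compliance point: t = 1e+04/0.78 = 1.282e+04 s = 0.1484 d; decay factor exp(−0.30·0.1484) = 0.9565.
So the concentration just after mixing may be at most 1.3/0.9565 = 1.359 mg/L.
Mass balance: 1.359·0.04645 = 0.01145·Cₑ + 0.035·0.0752.
Cₑ = (0.06313 − 0.002632) / 0.01145 = 5.285 mg/L.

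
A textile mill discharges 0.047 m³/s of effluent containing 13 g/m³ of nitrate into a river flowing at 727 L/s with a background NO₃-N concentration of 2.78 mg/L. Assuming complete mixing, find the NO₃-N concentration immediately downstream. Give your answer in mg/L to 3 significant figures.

727 L/s = 0.727 m³/s.
Conservation of mass across the mixing zone: C = (0.047·13 + 0.727·2.78) / (0.047 + 0.727) = 2.632/0.774 = 3.401 mg/L.

3.40 mg/L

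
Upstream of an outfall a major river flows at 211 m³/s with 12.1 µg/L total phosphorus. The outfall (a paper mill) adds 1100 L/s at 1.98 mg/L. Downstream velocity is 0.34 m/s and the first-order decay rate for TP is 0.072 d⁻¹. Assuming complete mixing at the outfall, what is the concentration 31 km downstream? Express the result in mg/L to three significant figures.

1100 L/s = 1.1 m³/s.
12.1 µg/L = 0.0121 mg/L.
After complete mixing, C₀ = (1.1·1.98 + 211·0.0121) / 212.1 = 0.02231 mg/L.
Travel time t = 3.1e+04 m / 0.34 m/s = 9.118e+04 s = 1.055 d.
C = 0.02231·exp(−0.072·1.055) = 0.02231·0.9268 = 0.02067 mg/L.

0.0207 mg/L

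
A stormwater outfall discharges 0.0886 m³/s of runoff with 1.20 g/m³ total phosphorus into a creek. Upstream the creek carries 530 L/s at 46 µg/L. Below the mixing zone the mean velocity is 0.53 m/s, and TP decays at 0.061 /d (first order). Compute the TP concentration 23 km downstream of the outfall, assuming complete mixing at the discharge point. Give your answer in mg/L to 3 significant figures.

530 L/s = 0.53 m³/s.
46 µg/L = 0.046 mg/L.
After complete mixing, C₀ = (0.0886·1.2 + 0.53·0.046) / 0.6186 = 0.2113 mg/L.
Travel time t = 2.3e+04 m / 0.53 m/s = 4.34e+04 s = 0.5023 d.
C = 0.2113·exp(−0.061·0.5023) = 0.2113·0.9698 = 0.2049 mg/L.

0.205 mg/L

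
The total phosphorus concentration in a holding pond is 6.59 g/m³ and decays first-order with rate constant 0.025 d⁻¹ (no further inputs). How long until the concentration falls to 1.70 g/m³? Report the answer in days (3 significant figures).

54.2 d

t = ln(C₀/C)/k = ln(6.59/1.70)/0.025 = 1.355/0.025 = 54.2 d.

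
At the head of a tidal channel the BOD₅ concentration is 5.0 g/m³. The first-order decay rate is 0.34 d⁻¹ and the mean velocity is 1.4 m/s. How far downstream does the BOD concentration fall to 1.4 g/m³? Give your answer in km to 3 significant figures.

From C = C₀·e^(−kt), t = ln(C₀/C)/k = ln(5.0/1.4)/0.34 = 1.273/0.34 = 3.744 d.
Distance = v·t = 1.4 m/s × 3.235e+05 s = 4.529e+05 m = 452.9 km.

453 km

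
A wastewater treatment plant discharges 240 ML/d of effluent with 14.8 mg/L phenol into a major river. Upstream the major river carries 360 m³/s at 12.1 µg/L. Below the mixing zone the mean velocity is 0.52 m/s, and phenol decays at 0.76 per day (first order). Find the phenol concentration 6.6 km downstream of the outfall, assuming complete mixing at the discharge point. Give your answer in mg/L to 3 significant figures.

0.112 mg/L

240 ML/d = 2.778 m³/s.
12.1 µg/L = 0.0121 mg/L.
After complete mixing, C₀ = (2.778·14.8 + 360·0.0121) / 362.8 = 0.1253 mg/L.
Travel time t = 6600 m / 0.52 m/s = 1.269e+04 s = 0.1469 d.
C = 0.1253·exp(−0.76·0.1469) = 0.1253·0.8944 = 0.1121 mg/L.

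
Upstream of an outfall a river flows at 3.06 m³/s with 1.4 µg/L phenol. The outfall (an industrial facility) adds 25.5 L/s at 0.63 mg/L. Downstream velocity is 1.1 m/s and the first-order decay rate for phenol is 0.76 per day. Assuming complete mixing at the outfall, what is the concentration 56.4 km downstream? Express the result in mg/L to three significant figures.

25.5 L/s = 0.0255 m³/s.
1.4 µg/L = 0.0014 mg/L.
After complete mixing, C₀ = (0.0255·0.63 + 3.06·0.0014) / 3.086 = 0.006595 mg/L.
Travel time t = 5.64e+04 m / 1.1 m/s = 5.127e+04 s = 0.5934 d.
C = 0.006595·exp(−0.76·0.5934) = 0.006595·0.637 = 0.004201 mg/L.

0.00420 mg/L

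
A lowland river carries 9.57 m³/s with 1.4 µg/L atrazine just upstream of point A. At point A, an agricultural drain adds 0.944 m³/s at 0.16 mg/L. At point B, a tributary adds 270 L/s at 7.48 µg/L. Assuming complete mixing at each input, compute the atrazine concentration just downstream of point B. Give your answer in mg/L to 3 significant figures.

1.4 µg/L = 0.0014 mg/L.
After input A: C = (9.57·0.0014 + 0.944·0.16) / 10.51 = 0.01564 mg/L.
270 L/s = 0.27 m³/s.
7.48 µg/L = 0.00748 mg/L.
After input B: C = (10.51·0.01564 + 0.27·0.00748) / 10.78 = 0.01544 mg/L.

0.0154 mg/L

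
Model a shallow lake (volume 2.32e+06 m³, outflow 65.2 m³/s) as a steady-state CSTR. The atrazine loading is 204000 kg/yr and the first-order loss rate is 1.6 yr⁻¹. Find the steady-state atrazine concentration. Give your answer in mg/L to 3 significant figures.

0.0990 mg/L

Outflow Q = 65.2 m³/s × 3.156e+07 s/yr = 2.058e+09 m³/yr.
Steady-state CSTR mass balance: W = Q·C + k·V·C, so C = W/(Q + kV).
Q + kV = 2.058e+09 + 1.6·2.32e+06 = 2.061e+09 m³/yr.
C = 204000/2.061e+09 = 9.897e-05 kg/m³ = 0.09897 mg/L.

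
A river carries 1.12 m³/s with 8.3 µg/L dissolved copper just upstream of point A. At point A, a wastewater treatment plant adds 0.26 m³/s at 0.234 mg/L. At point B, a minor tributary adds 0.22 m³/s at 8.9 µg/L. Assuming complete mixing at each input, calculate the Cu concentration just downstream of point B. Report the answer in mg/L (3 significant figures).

8.3 µg/L = 0.0083 mg/L.
After input A: C = (1.12·0.0083 + 0.26·0.234) / 1.38 = 0.05082 mg/L.
8.9 µg/L = 0.0089 mg/L.
After input B: C = (1.38·0.05082 + 0.22·0.0089) / 1.6 = 0.04506 mg/L.

0.0451 mg/L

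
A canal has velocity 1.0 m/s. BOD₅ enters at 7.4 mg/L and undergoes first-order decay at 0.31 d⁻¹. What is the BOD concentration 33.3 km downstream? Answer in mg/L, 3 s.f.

Travel time t = 33.3 km / 1.0 m/s = 3.33e+04/1.0 = 3.33e+04 s = 0.3854 d.
First-order decay: C = 7.4·exp(−0.31·0.3854) = 7.4·0.8874 = 6.567 mg/L.

6.57 mg/L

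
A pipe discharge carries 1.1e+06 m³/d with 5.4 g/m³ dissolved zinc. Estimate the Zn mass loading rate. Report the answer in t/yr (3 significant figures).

2170 t/yr

1.1e+06 m³/d = 12.73 m³/s.
Mass flux = Q·C = 12.73 m³/s × 5.4 g/m³ = 68.75 g/s.
= 68.75 g/s × 31.56 = 2170 t/yr.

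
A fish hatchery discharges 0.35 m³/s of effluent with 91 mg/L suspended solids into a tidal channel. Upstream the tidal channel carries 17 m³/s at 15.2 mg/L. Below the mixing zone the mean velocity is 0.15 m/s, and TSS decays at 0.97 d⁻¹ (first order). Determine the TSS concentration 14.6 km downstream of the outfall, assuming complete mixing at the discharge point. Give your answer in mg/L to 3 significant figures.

5.61 mg/L

After complete mixing, C₀ = (0.35·91 + 17·15.2) / 17.35 = 16.73 mg/L.
Travel time t = 1.46e+04 m / 0.15 m/s = 9.733e+04 s = 1.127 d.
C = 16.73·exp(−0.97·1.127) = 16.73·0.3353 = 5.609 mg/L.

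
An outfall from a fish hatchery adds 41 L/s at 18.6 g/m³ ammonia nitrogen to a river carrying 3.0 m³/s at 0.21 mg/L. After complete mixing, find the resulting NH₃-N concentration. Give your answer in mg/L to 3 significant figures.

41 L/s = 0.041 m³/s.
Conservation of mass across the mixing zone: C = (0.041·18.6 + 3·0.21) / (0.041 + 3) = 1.393/3.041 = 0.4579 mg/L.

0.458 mg/L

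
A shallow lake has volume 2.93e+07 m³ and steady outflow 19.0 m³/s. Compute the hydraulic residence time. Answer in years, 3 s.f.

0.0489 yr

Q = 19.0 m³/s × 3.156e+07 s/yr = 5.996e+08 m³/yr.
Hydraulic residence time τ = V/Q = 2.93e+07/5.996e+08 = 0.04887 yr.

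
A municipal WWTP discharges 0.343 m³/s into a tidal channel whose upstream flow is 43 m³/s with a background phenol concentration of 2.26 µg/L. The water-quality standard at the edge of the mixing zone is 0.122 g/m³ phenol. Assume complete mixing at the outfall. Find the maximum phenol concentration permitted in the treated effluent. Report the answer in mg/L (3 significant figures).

2.26 µg/L = 0.00226 mg/L.
Mass balance: 0.122·43.34 = 0.343·Cₑ + 43·0.00226.
Cₑ = (5.288 − 0.09718) / 0.343 = 15.13 mg/L.

15.1 mg/L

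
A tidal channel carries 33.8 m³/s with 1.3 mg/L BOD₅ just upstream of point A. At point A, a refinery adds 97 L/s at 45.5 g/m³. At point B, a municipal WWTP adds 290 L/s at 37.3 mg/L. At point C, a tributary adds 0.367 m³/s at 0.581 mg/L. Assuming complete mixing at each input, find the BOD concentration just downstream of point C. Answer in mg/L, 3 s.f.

1.72 mg/L

97 L/s = 0.097 m³/s.
After input A: C = (33.8·1.3 + 0.097·45.5) / 33.9 = 1.426 mg/L.
290 L/s = 0.29 m³/s.
After input B: C = (33.9·1.426 + 0.29·37.3) / 34.19 = 1.731 mg/L.
After input C: C = (34.19·1.731 + 0.367·0.581) / 34.55 = 1.719 mg/L.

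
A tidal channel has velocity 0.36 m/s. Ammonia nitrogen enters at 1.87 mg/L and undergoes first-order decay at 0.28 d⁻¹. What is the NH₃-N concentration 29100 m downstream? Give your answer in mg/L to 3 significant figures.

Travel time t = 29100 m / 0.36 m/s = 2.91e+04/0.36 = 8.083e+04 s = 0.9356 d.
First-order decay: C = 1.87·exp(−0.28·0.9356) = 1.87·0.7695 = 1.439 mg/L.

1.44 mg/L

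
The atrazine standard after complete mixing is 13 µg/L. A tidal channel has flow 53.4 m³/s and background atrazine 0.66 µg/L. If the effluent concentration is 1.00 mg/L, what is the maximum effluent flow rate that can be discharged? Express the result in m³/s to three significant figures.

0.66 µg/L = 0.00066 mg/L.
13 µg/L = 0.013 mg/L.
Mass balance at complete mixing: C_std·(Q_w + Q_r) = Q_w·C_e + Q_r·C_b.
Rearranging, Q_w = Q_r·(C_std − C_b)/(C_e − C_std) = 53.4·(0.013 − 0.00066) / (1 − 0.013) = 0.6676 m³/s.

0.668 m³/s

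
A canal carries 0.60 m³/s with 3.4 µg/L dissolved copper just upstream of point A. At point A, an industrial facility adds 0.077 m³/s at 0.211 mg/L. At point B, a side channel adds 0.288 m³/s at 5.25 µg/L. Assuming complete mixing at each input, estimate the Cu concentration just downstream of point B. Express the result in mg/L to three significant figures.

0.0205 mg/L

3.4 µg/L = 0.0034 mg/L.
After input A: C = (0.6·0.0034 + 0.077·0.211) / 0.677 = 0.02701 mg/L.
5.25 µg/L = 0.00525 mg/L.
After input B: C = (0.677·0.02701 + 0.288·0.00525) / 0.965 = 0.02052 mg/L.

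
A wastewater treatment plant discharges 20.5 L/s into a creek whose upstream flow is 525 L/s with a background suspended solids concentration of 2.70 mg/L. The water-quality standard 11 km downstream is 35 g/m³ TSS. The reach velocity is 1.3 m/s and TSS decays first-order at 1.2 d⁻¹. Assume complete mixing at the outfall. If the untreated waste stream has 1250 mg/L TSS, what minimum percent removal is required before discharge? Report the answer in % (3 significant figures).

20.5 L/s = 0.0205 m³/s.
525 L/s = 0.525 m³/s.
Travel time to the compliance point: t = 1.1e+04/1.3 = 8462 s = 0.09793 d; decay factor exp(−1.2·0.09793) = 0.8891.
So the concentration just after mixing may be at most 35/0.8891 = 39.36 mg/L.
Mass balance: 39.36·0.5455 = 0.0205·Cₑ + 0.525·2.7.
Cₑ = (21.47 − 1.418) / 0.0205 = 978.3 mg/L.
Required removal = 1 − 978.3/1250 = 21.73 %.

21.7 %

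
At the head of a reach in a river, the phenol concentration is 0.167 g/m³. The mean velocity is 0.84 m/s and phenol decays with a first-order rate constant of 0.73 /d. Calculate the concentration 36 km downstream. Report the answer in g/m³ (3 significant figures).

Travel time t = 36 km / 0.84 m/s = 3.6e+04/0.84 = 4.286e+04 s = 0.496 d.
First-order decay: C = 0.167·exp(−0.73·0.496) = 0.167·0.6962 = 0.1163 g/m³.

0.116 g/m³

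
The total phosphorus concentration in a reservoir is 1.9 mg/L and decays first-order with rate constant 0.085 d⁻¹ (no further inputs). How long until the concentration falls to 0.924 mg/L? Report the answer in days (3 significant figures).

8.48 d

t = ln(C₀/C)/k = ln(1.9/0.924)/0.085 = 0.7209/0.085 = 8.481 d.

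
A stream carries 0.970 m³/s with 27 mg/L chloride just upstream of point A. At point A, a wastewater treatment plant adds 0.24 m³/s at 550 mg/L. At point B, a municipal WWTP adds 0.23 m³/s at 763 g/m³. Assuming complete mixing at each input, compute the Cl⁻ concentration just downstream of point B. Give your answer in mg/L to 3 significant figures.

After input A: C = (0.97·27 + 0.24·550) / 1.21 = 130.7 mg/L.
After input B: C = (1.21·130.7 + 0.23·763) / 1.44 = 231.7 mg/L.

232 mg/L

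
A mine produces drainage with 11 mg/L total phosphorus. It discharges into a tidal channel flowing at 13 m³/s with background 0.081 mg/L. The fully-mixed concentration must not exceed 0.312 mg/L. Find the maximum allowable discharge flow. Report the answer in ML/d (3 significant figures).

Mass balance at complete mixing: C_std·(Q_w + Q_r) = Q_w·C_e + Q_r·C_b.
Rearranging, Q_w = Q_r·(C_std − C_b)/(C_e − C_std) = 13·(0.312 − 0.081) / (11 − 0.312) = 0.281 m³/s.
= 24.28 ML/d.

24.3 ML/d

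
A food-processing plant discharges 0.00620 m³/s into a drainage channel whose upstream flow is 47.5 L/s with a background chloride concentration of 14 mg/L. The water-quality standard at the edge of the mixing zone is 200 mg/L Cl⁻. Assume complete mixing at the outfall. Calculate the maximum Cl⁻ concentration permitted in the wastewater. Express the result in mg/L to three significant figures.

1620 mg/L

47.5 L/s = 0.0475 m³/s.
Mass balance: 200·0.0537 = 0.0062·Cₑ + 0.0475·14.
Cₑ = (10.74 − 0.665) / 0.0062 = 1625 mg/L.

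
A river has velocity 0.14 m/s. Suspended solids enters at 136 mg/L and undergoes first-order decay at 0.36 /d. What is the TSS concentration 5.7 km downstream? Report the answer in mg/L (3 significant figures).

Travel time t = 5.7 km / 0.14 m/s = 5700/0.14 = 4.071e+04 s = 0.4712 d.
First-order decay: C = 136·exp(−0.36·0.4712) = 136·0.844 = 114.8 mg/L.

115 mg/L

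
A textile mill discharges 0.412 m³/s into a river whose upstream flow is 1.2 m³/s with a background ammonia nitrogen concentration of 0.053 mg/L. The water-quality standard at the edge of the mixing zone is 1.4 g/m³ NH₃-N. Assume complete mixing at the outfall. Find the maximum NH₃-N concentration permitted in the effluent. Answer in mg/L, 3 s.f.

Mass balance: 1.4·1.612 = 0.412·Cₑ + 1.2·0.053.
Cₑ = (2.257 − 0.0636) / 0.412 = 5.323 mg/L.

5.32 mg/L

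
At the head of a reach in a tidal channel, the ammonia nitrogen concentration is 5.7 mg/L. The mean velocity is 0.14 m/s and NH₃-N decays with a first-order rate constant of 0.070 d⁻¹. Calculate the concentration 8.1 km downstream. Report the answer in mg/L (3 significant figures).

Travel time t = 8.1 km / 0.14 m/s = 8100/0.14 = 5.786e+04 s = 0.6696 d.
First-order decay: C = 5.7·exp(−0.070·0.6696) = 5.7·0.9542 = 5.439 mg/L.

5.44 mg/L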